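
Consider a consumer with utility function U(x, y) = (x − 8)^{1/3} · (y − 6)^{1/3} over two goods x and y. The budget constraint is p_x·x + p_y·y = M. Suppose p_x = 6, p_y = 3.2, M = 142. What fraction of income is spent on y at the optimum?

share on y = 0.3986

MRS = (y−6)/(x−8). Tangency with p_x/p_y gives y−6 = (p_x/p_y)·(x−8).
Substituting into the budget: x* = 8 + 0.5·(M − 8·p_x − 6·p_y)/p_x, and y* = 6 + 0.5·(…)/p_y.
Discretionary income = 142 − 8·6 − 6·3.2 = 74.8; x* = 8 + 0.5·74.8/6 = 14.2333; y* = 6 + 0.5·74.8/3.2 = 17.6875.
Expenditure on y: 3.2·17.6875 = 56.6; share = 0.3986.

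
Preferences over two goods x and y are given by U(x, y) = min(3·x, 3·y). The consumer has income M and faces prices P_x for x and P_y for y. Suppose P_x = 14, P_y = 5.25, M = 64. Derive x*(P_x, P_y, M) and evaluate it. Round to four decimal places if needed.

x* = 3.3247

Leontief preferences: the optimum is at the kink where x/3 = y/3, i.e. y = x.
Budget: P_x·x + P_y·x = M, so (3·P_x + 3·P_y)·x = 3·M.
Demand: x*(P_x,P_y,M) = 3·M/(3·P_x + 3·P_y), y* = 3·M/(3·P_x + 3·P_y).
Here 3·14 + 3·5.25 = 57.75, giving x* = 3.3247.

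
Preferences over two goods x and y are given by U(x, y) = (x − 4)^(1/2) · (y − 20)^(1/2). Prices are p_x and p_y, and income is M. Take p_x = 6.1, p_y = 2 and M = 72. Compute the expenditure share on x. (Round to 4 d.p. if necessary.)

share on x = 0.3917

Let x' = x−4, y' = y−20. MRS = y'/x' = p_x/p_y.
Substituting into the budget: x* = 4 + 0.5·(M − 4·p_x − 20·p_y)/p_x, and y* = 20 + 0.5·(…)/p_y.
Discretionary income = 72 − 4·6.1 − 20·2 = 7.6; x* = 4 + 0.5·7.6/6.1 = 4.623; y* = 20 + 0.5·7.6/2 = 21.9.
Expenditure on x: 6.1·4.623 = 28.2; share = 0.3917.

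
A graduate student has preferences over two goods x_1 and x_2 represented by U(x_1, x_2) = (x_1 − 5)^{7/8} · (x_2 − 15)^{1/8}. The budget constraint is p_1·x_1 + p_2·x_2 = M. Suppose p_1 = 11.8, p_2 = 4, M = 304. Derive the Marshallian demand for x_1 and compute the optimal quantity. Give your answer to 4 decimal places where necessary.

x_1* = 18.7182

This is Cobb-Douglas in (x_1−5, x_2−15): tangency gives 0.875·p_2·(x_2−15) = 0.125·p_1·(x_1−5).
Substituting into the budget: x_1* = 5 + 0.875·(M − 5·p_1 − 15·p_2)/p_1, and x_2* = 15 + 0.125·(…)/p_2.
Discretionary income = 304 − 5·11.8 − 15·4 = 185; x_1* = 5 + 0.875·185/11.8 = 18.7182.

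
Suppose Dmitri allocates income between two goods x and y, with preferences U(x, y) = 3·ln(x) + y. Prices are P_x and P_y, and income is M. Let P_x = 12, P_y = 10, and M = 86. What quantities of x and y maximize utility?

So x*(P_x,P_y) = 3·P_y/P_x, independent of income; and y* = (M − 3·P_y)/P_y.
At the given prices: x* = 3·10/12 = 2.5, and y* = 5.6.

x* = 2.5, y* = 5.6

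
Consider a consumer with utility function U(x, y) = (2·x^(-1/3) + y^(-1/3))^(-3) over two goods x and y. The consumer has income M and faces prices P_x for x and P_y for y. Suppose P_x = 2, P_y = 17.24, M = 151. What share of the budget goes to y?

MU_x ∝ 2·x^(-4/3), MU_y ∝ y^(-4/3), so MRS = 2·(y/x)^(4/3) = P_x/P_y.
Hence y/x = ((1/2)·P_x/P_y)^(1/(4/3)), i.e. raised to the 0.75 power.
Substitute y = (y/x)·x into the budget: x* = M/(P_x + P_y·(y/x)).
Numerically y/x = 0.118194, so x* = 151/(2 + 17.24·0.118194) = 37.3978 and y* = 0.118194·37.3978 = 4.4202.
Expenditure on y: 17.24·4.4202 = 76.2044; share = 0.5047.

share on y = 0.5047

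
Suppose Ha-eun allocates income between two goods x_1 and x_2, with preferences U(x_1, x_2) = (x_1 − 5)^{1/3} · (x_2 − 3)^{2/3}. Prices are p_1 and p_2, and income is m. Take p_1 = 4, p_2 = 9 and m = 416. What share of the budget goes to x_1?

Let x_1' = x_1−5, x_2' = x_2−3. MRS = (1/2)·x_2'/x_1' = p_1/p_2.
After buying the subsistence bundle (5, 3), a share 1/3 of the remaining income goes to x_1: x_1* = 5 + 1/3·(m − 5p_1 − 3p_2)/p_1.
Discretionary income = 416 − 5·4 − 3·9 = 369; x_1* = 5 + 1/3·369/4 = 35.75; x_2* = 3 + 2/3·369/9 = 30.3333.
Expenditure on x_1: 4·35.75 = 143; share = 0.3438.

share on x_1 = 0.3438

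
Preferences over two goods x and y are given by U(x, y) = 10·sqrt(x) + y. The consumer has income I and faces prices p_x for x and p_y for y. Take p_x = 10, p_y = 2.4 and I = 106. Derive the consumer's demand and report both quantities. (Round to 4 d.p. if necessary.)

Utility is quasi-linear in y; the FOC for x is 5/√x = p_x/p_y.
Thus x* = (5·p_y/p_x)² — independent of I — with the rest of income spent on y.
Plugging in: x* = (5·2.4/10)² = 1.44, y* = 38.1667.

x* = 1.44, y* = 38.1667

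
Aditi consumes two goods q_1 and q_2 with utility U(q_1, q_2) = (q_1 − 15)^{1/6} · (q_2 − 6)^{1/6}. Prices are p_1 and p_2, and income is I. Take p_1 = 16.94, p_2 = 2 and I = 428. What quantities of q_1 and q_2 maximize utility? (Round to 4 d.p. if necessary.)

After buying the subsistence bundle (15, 6), a share 0.5 of the remaining income goes to q_1: q_1* = 15 + 0.5·(I − 15p_1 − 6p_2)/p_1.
Discretionary income = 428 − 15·16.94 − 6·2 = 161.9; q_1* = 15 + 0.5·161.9/16.94 = 19.7786; q_2* = 6 + 0.5·161.9/2 = 46.475.

q_1* = 19.7786, q_2* = 46.475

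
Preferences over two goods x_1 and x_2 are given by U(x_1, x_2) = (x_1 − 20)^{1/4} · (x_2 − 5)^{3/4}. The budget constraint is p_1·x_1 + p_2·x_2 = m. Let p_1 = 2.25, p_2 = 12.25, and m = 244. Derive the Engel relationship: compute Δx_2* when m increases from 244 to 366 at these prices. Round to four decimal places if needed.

Let x_1' = x_1−20, x_2' = x_2−5. MRS = (1/3)·x_2'/x_1' = p_1/p_2.
Substituting into the budget: x_1* = 20 + 0.25·(m − 20·p_1 − 5·p_2)/p_1, and x_2* = 5 + 0.75·(…)/p_2.
Discretionary income = 244 − 20·2.25 − 5·12.25 = 137.75; x_2* = 5 + 0.75·137.75/12.25 = 13.4337.
At m' = 366: x_2* = 20.9031. Change: 20.9031 − 13.4337 = 7.4694.

Δx_2* = 7.4694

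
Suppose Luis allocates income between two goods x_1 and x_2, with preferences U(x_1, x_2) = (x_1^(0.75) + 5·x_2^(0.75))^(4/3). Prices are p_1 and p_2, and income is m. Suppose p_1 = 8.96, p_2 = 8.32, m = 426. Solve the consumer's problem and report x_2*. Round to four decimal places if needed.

x_2* = 51.1364

With the ratio pinned down, the budget gives x_1* = m/(p_1 + p_2·(x_2/x_1)) and x_2* = (x_2/x_1)·x_1*.
Numerically x_2/x_1 = 840.65684, so x_1* = 426/(8.96 + 8.32·840.65684) = 0.0608 and x_2* = 840.65684·0.0608 = 51.1364.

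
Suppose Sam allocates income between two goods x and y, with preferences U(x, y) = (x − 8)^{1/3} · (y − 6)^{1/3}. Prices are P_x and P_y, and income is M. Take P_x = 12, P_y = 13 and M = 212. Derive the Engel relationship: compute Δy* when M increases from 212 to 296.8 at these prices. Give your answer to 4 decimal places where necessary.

Δy* = 3.2615

After buying the subsistence bundle (8, 6), a share 0.5 of the remaining income goes to x: x* = 8 + 0.5·(M − 8P_x − 6P_y)/P_x.
Discretionary income = 212 − 8·12 − 6·13 = 38; y* = 6 + 0.5·38/13 = 7.4615.
At M' = 296.8: y* = 10.7231. Change: 10.7231 − 7.4615 = 3.2615.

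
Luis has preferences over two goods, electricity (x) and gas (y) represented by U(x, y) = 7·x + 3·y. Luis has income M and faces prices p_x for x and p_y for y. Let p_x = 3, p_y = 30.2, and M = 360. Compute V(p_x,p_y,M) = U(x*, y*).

Perfect substitutes: compare marginal utility per dollar. 7/p_x vs 3/p_y → 2.3333 vs 0.0993.
x gives more utility per dollar, so spend all income on x: x* = M/p_x, y* = 0.
Numerically: x* = 120, y* = 0.
Utility at the optimum: U(120, 0) = 840.

V = 840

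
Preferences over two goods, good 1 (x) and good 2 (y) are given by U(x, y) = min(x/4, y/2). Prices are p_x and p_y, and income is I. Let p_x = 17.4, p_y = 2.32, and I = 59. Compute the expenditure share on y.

Leontief preferences: the optimum is at the kink where x/4 = y/2, i.e. y = (1/2)·x.
Budget: p_x·x + p_y·(1/2)·x = I, so (4·p_x + 2·p_y)·x = 4·I.
Demand: x*(p_x,p_y,I) = 4·I/(4·p_x + 2·p_y), y* = 2·I/(4·p_x + 2·p_y).
Here 4·17.4 + 2·2.32 = 74.24, giving x* = 3.1789 and y* = 1.5894.
Expenditure on y: 2.32·1.5894 = 3.6875; share = 0.0625.

share on y = 0.0625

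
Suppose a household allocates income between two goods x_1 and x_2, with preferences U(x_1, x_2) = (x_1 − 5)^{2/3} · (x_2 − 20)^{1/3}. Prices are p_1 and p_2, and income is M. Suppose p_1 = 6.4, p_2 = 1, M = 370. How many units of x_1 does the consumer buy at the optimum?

x_1* = 38.125

This is Cobb-Douglas in (x_1−5, x_2−20): tangency gives 2/3·p_2·(x_2−20) = 1/3·p_1·(x_1−5).
Substituting into the budget: x_1* = 5 + 2/3·(M − 5·p_1 − 20·p_2)/p_1, and x_2* = 20 + 1/3·(…)/p_2.
Discretionary income = 370 − 5·6.4 − 20·1 = 318; x_1* = 5 + 2/3·318/6.4 = 38.125.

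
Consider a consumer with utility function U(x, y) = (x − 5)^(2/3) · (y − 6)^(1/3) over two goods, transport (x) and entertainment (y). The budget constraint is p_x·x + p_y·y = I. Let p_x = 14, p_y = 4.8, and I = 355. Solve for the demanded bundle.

x* = 17.2, y* = 23.7917

This is Cobb-Douglas in (x−5, y−6): tangency gives 2/3·p_y·(y−6) = 1/3·p_x·(x−5).
Substituting into the budget: x* = 5 + 2/3·(I − 5·p_x − 6·p_y)/p_x, and y* = 6 + 1/3·(…)/p_y.
Discretionary income = 355 − 5·14 − 6·4.8 = 256.2; x* = 5 + 2/3·256.2/14 = 17.2; y* = 6 + 1/3·256.2/4.8 = 23.7917.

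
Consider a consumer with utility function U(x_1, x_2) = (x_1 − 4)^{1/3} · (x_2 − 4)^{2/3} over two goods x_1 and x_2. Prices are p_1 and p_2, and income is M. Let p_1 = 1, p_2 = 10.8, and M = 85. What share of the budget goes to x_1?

MRS = (1/2)·(x_2−4)/(x_1−4). Tangency with p_1/p_2 gives x_2−4 = 2·(p_1/p_2)·(x_1−4).
After buying the subsistence bundle (4, 4), a share 1/3 of the remaining income goes to x_1: x_1* = 4 + 1/3·(M − 4p_1 − 4p_2)/p_1.
Discretionary income = 85 − 4·1 − 4·10.8 = 37.8; x_1* = 4 + 1/3·37.8/1 = 16.6; x_2* = 4 + 2/3·37.8/10.8 = 6.3333.
Expenditure on x_1: 1·16.6 = 16.6; share = 0.1953.

share on x_1 = 0.1953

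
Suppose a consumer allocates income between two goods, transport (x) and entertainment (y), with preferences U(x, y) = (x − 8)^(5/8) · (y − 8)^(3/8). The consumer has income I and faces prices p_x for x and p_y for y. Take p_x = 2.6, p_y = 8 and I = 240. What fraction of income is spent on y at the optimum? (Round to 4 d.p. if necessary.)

Substituting into the budget: x* = 8 + 0.625·(I − 8·p_x − 8·p_y)/p_x, and y* = 8 + 0.375·(…)/p_y.
Discretionary income = 240 − 8·2.6 − 8·8 = 155.2; x* = 8 + 0.625·155.2/2.6 = 45.3077; y* = 8 + 0.375·155.2/8 = 15.275.
Expenditure on y: 8·15.275 = 122.2; share = 0.5092.

share on y = 0.5092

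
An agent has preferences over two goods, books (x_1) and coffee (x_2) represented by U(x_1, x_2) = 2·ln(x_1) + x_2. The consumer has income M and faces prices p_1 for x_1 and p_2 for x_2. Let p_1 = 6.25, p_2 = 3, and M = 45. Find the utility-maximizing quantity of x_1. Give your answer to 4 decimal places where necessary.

x_1* = 0.96

MU_x_1 = 2/x_1, MU_x_2 = 1. Tangency: 2/x_1 = p_1/p_2.
So x_1*(p_1,p_2) = 2·p_2/p_1, independent of income; and x_2* = (M − 2·p_2)/p_2.
At the given prices: x_1* = 2·3/6.25 = 0.96.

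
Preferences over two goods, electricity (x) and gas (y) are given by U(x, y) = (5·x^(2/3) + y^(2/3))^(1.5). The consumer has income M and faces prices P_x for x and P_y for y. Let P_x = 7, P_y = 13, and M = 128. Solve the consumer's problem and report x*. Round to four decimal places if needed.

MU_x ∝ 5·x^(-1/3), MU_y ∝ y^(-1/3), so MRS = 5·(y/x)^(1/3) = P_x/P_y.
Solve for the ratio: y/x = [(1/5)·P_x/P_y]^(3).
With the ratio pinned down, the budget gives x* = M/(P_x + P_y·(y/x)) and y* = (y/x)·x*.
Numerically y/x = 0.001249, so x* = 128/(7 + 13·0.001249) = 18.2434.

x* = 18.2434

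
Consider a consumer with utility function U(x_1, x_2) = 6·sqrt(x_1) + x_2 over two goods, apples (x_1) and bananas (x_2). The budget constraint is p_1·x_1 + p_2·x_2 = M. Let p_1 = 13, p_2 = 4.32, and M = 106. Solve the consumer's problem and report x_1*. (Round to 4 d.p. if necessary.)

x_1* = 0.9939

Set MRS = p_1/p_2: 3·x_1^(−1/2) = p_1/p_2.
Thus x_1* = (3·p_2/p_1)² — independent of M — with the rest of income spent on x_2.
Plugging in: x_1* = (3·4.32/13)² = 0.9939.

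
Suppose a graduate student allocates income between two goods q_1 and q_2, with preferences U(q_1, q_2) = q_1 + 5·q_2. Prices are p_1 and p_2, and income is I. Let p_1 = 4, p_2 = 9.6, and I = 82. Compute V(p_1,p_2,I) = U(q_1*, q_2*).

V = 42.7083

Linear utility — the consumer picks whichever good has higher MU/price: 1/4 = 0.25 vs 5/9.6 = 0.5208.
q_2 gives more utility per dollar, so spend all income on q_2: q_2* = I/p_2, q_1* = 0.
Numerically: q_1* = 0, q_2* = 8.5417.
Utility at the optimum: U(0, 8.5417) = 42.7083.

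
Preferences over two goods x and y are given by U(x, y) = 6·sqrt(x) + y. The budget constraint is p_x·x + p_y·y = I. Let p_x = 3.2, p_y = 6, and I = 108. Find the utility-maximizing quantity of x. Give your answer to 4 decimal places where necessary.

Set MRS = p_x/p_y: 3·x^(−1/2) = p_x/p_y.
Thus x* = (3·p_y/p_x)² — independent of I — with the rest of income spent on y.
Plugging in: x* = (3·6/3.2)² = 31.6406.

x* = 31.6406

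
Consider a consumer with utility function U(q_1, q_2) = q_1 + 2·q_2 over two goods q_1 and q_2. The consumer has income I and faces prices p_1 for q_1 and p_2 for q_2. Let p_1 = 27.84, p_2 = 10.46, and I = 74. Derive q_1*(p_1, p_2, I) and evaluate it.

q_1* = 0

Perfect substitutes: compare marginal utility per dollar. 1/p_1 vs 2/p_2 → 0.0359 vs 0.1912.
q_2 gives more utility per dollar, so spend all income on q_2: q_2* = I/p_2, q_1* = 0.
Numerically: q_1* = 0, q_2* = 7.0746.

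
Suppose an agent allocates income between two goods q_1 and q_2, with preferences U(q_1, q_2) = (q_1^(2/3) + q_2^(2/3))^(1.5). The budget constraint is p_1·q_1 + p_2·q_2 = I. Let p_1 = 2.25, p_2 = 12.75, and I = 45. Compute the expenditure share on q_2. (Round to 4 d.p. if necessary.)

share on q_2 = 0.0302

MRS = MU_q_1/MU_q_2 = (q_2/q_1)^(1/3). Set equal to p_1/p_2.
Solve for the ratio: q_2/q_1 = [p_1/p_2]^(3).
With the ratio pinned down, the budget gives q_1* = I/(p_1 + p_2·(q_2/q_1)) and q_2* = (q_2/q_1)·q_1*.
Numerically q_2/q_1 = 0.005496, so q_1* = 45/(2.25 + 12.75·0.005496) = 19.396 and q_2* = 0.005496·19.396 = 0.1066.
Expenditure on q_2: 12.75·0.1066 = 1.3591; share = 0.0302.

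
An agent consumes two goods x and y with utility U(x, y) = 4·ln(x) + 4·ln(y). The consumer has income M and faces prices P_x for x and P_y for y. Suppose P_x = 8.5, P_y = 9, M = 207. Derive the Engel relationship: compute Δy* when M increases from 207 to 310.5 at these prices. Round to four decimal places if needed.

Δy* = 5.75

MU_x/MU_y = (4·y)/(4·x); tangency sets this equal to P_x/P_y.
So 4·P_y·y = 4·P_x·x; combined with the budget, a share 0.5 of income goes to x.
Demand: x*(P_x,P_y,M) = 0.5·M/P_x and y* = 0.5·M/P_y.
At P_x=8.5, P_y=9, M=207: y* = 0.5·207/9 = 11.5.
At M' = 310.5: y* = 17.25. Change: 17.25 − 11.5 = 5.75.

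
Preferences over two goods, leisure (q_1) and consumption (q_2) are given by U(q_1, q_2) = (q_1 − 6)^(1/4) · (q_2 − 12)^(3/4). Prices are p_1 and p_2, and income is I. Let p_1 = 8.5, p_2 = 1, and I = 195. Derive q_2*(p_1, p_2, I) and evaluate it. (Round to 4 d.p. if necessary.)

q_2* = 111

This is Cobb-Douglas in (q_1−6, q_2−12): tangency gives 0.25·p_2·(q_2−12) = 0.75·p_1·(q_1−6).
Substituting into the budget: q_1* = 6 + 0.25·(I − 6·p_1 − 12·p_2)/p_1, and q_2* = 12 + 0.75·(…)/p_2.
Discretionary income = 195 − 6·8.5 − 12·1 = 132; q_2* = 12 + 0.75·132/1 = 111.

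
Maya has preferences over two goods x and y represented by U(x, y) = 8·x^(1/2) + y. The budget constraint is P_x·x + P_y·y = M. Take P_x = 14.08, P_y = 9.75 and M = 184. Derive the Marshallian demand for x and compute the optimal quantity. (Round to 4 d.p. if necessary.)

Utility is quasi-linear in y; the FOC for x is 4/√x = P_x/P_y.
Thus x* = (4·P_y/P_x)² — independent of M — with the rest of income spent on y.
Plugging in: x* = (4·9.75/14.08)² = 7.6723.

x* = 7.6723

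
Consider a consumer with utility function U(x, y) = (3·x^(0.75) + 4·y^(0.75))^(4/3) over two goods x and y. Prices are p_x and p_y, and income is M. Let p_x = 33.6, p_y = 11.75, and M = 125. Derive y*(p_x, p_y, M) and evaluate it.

y* = 10.4963

With the ratio pinned down, the budget gives x* = M/(p_x + p_y·(y/x)) and y* = (y/x)·x*.
Numerically y/x = 211.329726, so x* = 125/(33.6 + 11.75·211.329726) = 0.0497 and y* = 211.329726·0.0497 = 10.4963.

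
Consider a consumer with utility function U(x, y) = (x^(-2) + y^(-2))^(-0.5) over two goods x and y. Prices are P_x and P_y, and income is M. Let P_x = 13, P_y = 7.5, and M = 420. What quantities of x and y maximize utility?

x* = 19.0829, y* = 22.923

MU_x ∝ x^(-3), MU_y ∝ y^(-3), so MRS = (y/x)^(3) = P_x/P_y.
Hence y/x = (P_x/P_y)^(1/(3)), i.e. raised to the 1/3 power.
With the ratio pinned down, the budget gives x* = M/(P_x + P_y·(y/x)) and y* = (y/x)·x*.
Numerically y/x = 1.201233, so x* = 420/(13 + 7.5·1.201233) = 19.0829 and y* = 1.201233·19.0829 = 22.923.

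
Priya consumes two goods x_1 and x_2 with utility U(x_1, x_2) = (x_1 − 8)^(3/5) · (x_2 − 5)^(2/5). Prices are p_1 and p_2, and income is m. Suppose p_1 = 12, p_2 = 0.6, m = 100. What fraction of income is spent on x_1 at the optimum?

share on x_1 = 0.966

After buying the subsistence bundle (8, 5), a share 0.6 of the remaining income goes to x_1: x_1* = 8 + 0.6·(m − 8p_1 − 5p_2)/p_1.
Discretionary income = 100 − 8·12 − 5·0.6 = 1; x_1* = 8 + 0.6·1/12 = 8.05; x_2* = 5 + 0.4·1/0.6 = 5.6667.
Expenditure on x_1: 12·8.05 = 96.6; share = 0.966.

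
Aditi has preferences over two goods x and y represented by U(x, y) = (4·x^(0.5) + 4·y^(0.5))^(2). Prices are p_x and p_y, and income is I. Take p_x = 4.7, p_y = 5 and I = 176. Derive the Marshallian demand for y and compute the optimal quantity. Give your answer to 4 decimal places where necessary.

MRS = MU_x/MU_y = (y/x)^(0.5). Set equal to p_x/p_y.
Hence y/x = (p_x/p_y)^(1/(0.5)), i.e. raised to the 2 power.
Substitute y = (y/x)·x into the budget: x* = I/(p_x + p_y·(y/x)).
Numerically y/x = 0.8836, so x* = 176/(4.7 + 5·0.8836) = 19.3025 and y* = 0.8836·19.3025 = 17.0557.

y* = 17.0557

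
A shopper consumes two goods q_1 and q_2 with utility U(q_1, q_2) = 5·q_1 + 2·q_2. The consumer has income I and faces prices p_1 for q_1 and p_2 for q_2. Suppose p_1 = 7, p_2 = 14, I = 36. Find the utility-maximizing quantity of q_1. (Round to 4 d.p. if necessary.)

q_1 gives more utility per dollar, so spend all income on q_1: q_1* = I/p_1, q_2* = 0.
Numerically: q_1* = 5.1429, q_2* = 0.

q_1* = 5.1429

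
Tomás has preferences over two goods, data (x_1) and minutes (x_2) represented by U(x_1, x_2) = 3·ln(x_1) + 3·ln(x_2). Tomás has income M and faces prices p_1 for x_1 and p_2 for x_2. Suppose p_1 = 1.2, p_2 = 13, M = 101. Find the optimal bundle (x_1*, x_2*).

MU_x_1/MU_x_2 = (3·x_2)/(3·x_1); tangency sets this equal to p_1/p_2.
So 3·p_2·x_2 = 3·p_1·x_1; combined with the budget, a share 0.5 of income goes to x_1.
Demand: x_1*(p_1,p_2,M) = 0.5·M/p_1 and x_2* = 0.5·M/p_2.
At p_1=1.2, p_2=13, M=101: x_1* = 0.5·101/1.2 = 42.0833, x_2* = 3.8846.

x_1* = 42.0833, x_2* = 3.8846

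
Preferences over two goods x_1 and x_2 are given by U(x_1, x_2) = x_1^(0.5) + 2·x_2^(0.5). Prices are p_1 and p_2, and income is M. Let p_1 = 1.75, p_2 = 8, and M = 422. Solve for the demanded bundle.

Substitute x_2 = (x_2/x_1)·x_1 into the budget: x_1* = M/(p_1 + p_2·(x_2/x_1)).
Numerically x_2/x_1 = 0.191406, so x_1* = 422/(1.75 + 8·0.191406) = 128.6095 and x_2* = 0.191406·128.6095 = 24.6167.

x_1* = 128.6095, x_2* = 24.6167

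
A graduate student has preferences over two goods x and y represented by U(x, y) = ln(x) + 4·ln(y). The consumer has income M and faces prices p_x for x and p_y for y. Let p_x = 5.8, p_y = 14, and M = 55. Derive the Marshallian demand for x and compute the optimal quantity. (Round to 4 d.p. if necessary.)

x* = 1.8966

MU_x/MU_y = (y)/(4·x); tangency sets this equal to p_x/p_y.
So p_y·y = 4·p_x·x; combined with the budget, a share 0.2 of income goes to x.
Demand: x*(p_x,p_y,M) = 0.2·M/p_x and y* = 0.8·M/p_y.
At p_x=5.8, p_y=14, M=55: x* = 0.2·55/5.8 = 1.8966.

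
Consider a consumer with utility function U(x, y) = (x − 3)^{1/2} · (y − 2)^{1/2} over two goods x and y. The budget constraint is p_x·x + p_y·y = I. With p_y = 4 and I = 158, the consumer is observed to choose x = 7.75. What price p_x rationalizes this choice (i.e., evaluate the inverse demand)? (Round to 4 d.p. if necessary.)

Let x' = x−3, y' = y−2. MRS = y'/x' = p_x/p_y.
Substituting into the budget: x* = 3 + 0.5·(I − 3·p_x − 2·p_y)/p_x, and y* = 2 + 0.5·(…)/p_y.
Set x* = 7.75 in the demand function and solve for p_x: p_x = 12.

p_x = 12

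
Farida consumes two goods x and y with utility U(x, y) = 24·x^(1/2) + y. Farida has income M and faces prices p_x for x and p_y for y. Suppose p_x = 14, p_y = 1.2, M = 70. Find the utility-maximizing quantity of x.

Utility is quasi-linear in y; the FOC for x is 12/√x = p_x/p_y.
Thus x* = (12·p_y/p_x)² — independent of M — with the rest of income spent on y.
Plugging in: x* = (12·1.2/14)² = 1.058.

x* = 1.058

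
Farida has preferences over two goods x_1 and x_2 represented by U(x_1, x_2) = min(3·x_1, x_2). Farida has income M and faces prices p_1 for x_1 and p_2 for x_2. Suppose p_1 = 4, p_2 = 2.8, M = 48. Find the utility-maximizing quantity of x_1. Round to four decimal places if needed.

With perfect complements, no substitution: consume in ratio x_1:x_2 = 1:3.
Budget: p_1·x_1 + p_2·3·x_1 = M, so (p_1 + 3·p_2)·x_1 = M.
Demand: x_1*(p_1,p_2,M) = M/(p_1 + 3·p_2), x_2* = 3·M/(p_1 + 3·p_2).
Here 4 + 3·2.8 = 12.4, giving x_1* = 3.871.

x_1* = 3.871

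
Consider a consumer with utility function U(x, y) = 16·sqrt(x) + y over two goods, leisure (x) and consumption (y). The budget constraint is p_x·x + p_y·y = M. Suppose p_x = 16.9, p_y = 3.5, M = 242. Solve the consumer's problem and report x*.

x* = 2.745

MU_x = 8/√x, MU_y = 1. Tangency: 8/√x = p_x/p_y.
Thus x* = (8·p_y/p_x)² — independent of M — with the rest of income spent on y.
Plugging in: x* = (8·3.5/16.9)² = 2.745.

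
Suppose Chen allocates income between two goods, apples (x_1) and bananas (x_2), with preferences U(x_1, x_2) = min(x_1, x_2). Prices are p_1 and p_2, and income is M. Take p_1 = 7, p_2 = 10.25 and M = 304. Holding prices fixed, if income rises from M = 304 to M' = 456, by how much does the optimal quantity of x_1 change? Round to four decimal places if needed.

Δx_1* = 8.8116

With perfect complements, no substitution: consume in ratio x_1:x_2 = 1:1.
Budget: p_1·x_1 + p_2·x_1 = M, so (p_1 + p_2)·x_1 = M.
Demand: x_1*(p_1,p_2,M) = M/(p_1 + p_2), x_2* = M/(p_1 + p_2).
Here 7 + 10.25 = 17.25, giving x_1* = 17.6232.
At M' = 456: x_1* = 26.4348. Change: 26.4348 − 17.6232 = 8.8116.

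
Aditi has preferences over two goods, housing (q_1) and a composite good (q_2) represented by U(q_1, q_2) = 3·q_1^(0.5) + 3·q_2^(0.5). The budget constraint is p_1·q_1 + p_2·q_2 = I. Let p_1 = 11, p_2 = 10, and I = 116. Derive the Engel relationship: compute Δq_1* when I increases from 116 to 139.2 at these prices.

MRS = MU_q_1/MU_q_2 = (q_2/q_1)^(0.5). Set equal to p_1/p_2.
Solve for the ratio: q_2/q_1 = [p_1/p_2]^(2).
Substitute q_2 = (q_2/q_1)·q_1 into the budget: q_1* = I/(p_1 + p_2·(q_2/q_1)).
Numerically q_2/q_1 = 1.21, so q_1* = 116/(11 + 10·1.21) = 5.0216.
At I' = 139.2: q_1* = 6.026. Change: 6.026 − 5.0216 = 1.0043.

Δq_1* = 1.0043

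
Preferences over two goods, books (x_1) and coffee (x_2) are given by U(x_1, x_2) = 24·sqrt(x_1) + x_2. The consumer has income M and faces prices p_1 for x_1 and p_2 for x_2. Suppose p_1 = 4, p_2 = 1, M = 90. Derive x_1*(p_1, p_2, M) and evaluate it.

Utility is quasi-linear in x_2; the FOC for x_1 is 12/√x_1 = p_1/p_2.
Thus x_1* = (12·p_2/p_1)² — independent of M — with the rest of income spent on x_2.
Plugging in: x_1* = (12·1/4)² = 9.

x_1* = 9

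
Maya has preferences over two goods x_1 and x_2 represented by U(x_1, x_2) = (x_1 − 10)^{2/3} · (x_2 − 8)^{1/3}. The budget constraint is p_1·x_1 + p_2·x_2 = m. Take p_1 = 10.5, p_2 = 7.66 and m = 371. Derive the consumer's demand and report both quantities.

x_1* = 22.9981, x_2* = 16.9086

After buying the subsistence bundle (10, 8), a share 2/3 of the remaining income goes to x_1: x_1* = 10 + 2/3·(m − 10p_1 − 8p_2)/p_1.
Discretionary income = 371 − 10·10.5 − 8·7.66 = 204.72; x_1* = 10 + 2/3·204.72/10.5 = 22.9981; x_2* = 8 + 1/3·204.72/7.66 = 16.9086.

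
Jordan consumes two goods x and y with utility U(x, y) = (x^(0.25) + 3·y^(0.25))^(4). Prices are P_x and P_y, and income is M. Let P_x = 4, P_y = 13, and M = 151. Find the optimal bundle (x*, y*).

Substitute y = (y/x)·x into the budget: x* = M/(P_x + P_y·(y/x)).
Numerically y/x = 0.898774, so x* = 151/(4 + 13·0.898774) = 9.6276 and y* = 0.898774·9.6276 = 8.653.

x* = 9.6276, y* = 8.653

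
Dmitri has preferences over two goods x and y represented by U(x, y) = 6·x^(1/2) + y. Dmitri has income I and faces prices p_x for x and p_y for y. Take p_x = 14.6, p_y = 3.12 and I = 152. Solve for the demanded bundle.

x* = 0.411, y* = 46.7947

Set MRS = p_x/p_y: 3·x^(−1/2) = p_x/p_y.
Thus x* = (3·p_y/p_x)² — independent of I — with the rest of income spent on y.
Plugging in: x* = (3·3.12/14.6)² = 0.411, y* = 46.7947.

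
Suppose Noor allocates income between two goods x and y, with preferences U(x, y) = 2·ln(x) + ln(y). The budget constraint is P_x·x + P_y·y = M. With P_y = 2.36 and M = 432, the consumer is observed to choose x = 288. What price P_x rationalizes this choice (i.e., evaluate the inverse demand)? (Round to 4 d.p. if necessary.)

MU_x/MU_y = (2·y)/(x); tangency sets this equal to P_x/P_y.
So 2·P_y·y = P_x·x; combined with the budget, a share 2/3 of income goes to x.
Demand: x*(P_x,P_y,M) = 2/3·M/P_x and y* = 1/3·M/P_y.
Set x* = 288 in the demand function and solve for P_x: P_x = 1.

P_x = 1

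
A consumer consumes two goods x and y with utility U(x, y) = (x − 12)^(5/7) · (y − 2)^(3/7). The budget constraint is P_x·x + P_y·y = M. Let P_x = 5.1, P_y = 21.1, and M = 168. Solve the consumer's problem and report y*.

Let x' = x−12, y' = y−2. MRS = (5/3)·y'/x' = P_x/P_y.
After buying the subsistence bundle (12, 2), a share 0.625 of the remaining income goes to x: x* = 12 + 0.625·(M − 12P_x − 2P_y)/P_x.
Discretionary income = 168 − 12·5.1 − 2·21.1 = 64.6; y* = 2 + 0.375·64.6/21.1 = 3.1481.

y* = 3.1481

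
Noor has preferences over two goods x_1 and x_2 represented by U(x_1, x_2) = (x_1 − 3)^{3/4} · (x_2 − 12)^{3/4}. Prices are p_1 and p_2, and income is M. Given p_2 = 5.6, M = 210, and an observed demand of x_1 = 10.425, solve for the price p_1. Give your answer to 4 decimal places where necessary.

p_1 = 8

This is Cobb-Douglas in (x_1−3, x_2−12): tangency gives 0.75·p_2·(x_2−12) = 0.75·p_1·(x_1−3).
After buying the subsistence bundle (3, 12), a share 0.5 of the remaining income goes to x_1: x_1* = 3 + 0.5·(M − 3p_1 − 12p_2)/p_1.
Set x_1* = 10.425 in the demand function and solve for p_1: p_1 = 8.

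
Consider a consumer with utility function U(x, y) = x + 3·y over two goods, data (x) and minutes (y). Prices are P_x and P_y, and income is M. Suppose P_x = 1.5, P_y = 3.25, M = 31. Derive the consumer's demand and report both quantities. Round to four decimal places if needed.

y gives more utility per dollar, so spend all income on y: y* = M/P_y, x* = 0.
Numerically: x* = 0, y* = 9.5385.

x* = 0, y* = 9.5385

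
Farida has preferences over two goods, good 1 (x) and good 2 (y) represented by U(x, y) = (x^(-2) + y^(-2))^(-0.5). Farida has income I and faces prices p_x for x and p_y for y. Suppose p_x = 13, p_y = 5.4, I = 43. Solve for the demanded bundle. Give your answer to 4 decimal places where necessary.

x* = 2.1248, y* = 2.8477

Numerically y/x = 1.340242, so x* = 43/(13 + 5.4·1.340242) = 2.1248 and y* = 1.340242·2.1248 = 2.8477.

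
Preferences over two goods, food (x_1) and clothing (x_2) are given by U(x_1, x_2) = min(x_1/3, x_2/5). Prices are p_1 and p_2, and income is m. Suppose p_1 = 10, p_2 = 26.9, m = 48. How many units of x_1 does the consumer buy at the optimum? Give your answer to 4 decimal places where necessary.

Leontief preferences: the optimum is at the kink where x_1/3 = x_2/5, i.e. x_2 = (5/3)·x_1.
Budget: p_1·x_1 + p_2·(5/3)·x_1 = m, so (3·p_1 + 5·p_2)·x_1 = 3·m.
Demand: x_1*(p_1,p_2,m) = 3·m/(3·p_1 + 5·p_2), x_2* = 5·m/(3·p_1 + 5·p_2).
Here 3·10 + 5·26.9 = 164.5, giving x_1* = 0.8754.

x_1* = 0.8754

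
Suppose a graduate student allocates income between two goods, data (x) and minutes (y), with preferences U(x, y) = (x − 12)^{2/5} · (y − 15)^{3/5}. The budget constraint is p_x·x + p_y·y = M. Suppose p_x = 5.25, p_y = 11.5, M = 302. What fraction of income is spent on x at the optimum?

share on x = 0.2967

MRS = (2/3)·(y−15)/(x−12). Tangency with p_x/p_y gives y−15 = (3/2)·(p_x/p_y)·(x−12).
Substituting into the budget: x* = 12 + 0.4·(M − 12·p_x − 15·p_y)/p_x, and y* = 15 + 0.6·(…)/p_y.
Discretionary income = 302 − 12·5.25 − 15·11.5 = 66.5; x* = 12 + 0.4·66.5/5.25 = 17.0667; y* = 15 + 0.6·66.5/11.5 = 18.4696.
Expenditure on x: 5.25·17.0667 = 89.6; share = 0.2967.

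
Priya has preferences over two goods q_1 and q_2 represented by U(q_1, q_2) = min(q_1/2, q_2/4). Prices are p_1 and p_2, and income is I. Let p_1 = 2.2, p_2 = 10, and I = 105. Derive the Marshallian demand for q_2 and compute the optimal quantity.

q_2* = 9.4595

With perfect complements, no substitution: consume in ratio q_1:q_2 = 2:4.
Budget: p_1·q_1 + p_2·2·q_1 = I, so (2·p_1 + 4·p_2)·q_1 = 2·I.
Demand: q_1*(p_1,p_2,I) = 2·I/(2·p_1 + 4·p_2), q_2* = 4·I/(2·p_1 + 4·p_2).
Here 2·2.2 + 4·10 = 44.4, giving q_2* = 9.4595.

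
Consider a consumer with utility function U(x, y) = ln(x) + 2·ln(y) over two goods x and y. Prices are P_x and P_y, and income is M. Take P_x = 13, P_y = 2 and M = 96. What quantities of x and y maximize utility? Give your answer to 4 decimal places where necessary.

The MRS is (1/2)·y/x. Set MRS = P_x/P_y.
Rearranging, P_y·y = 2·P_x·x. Substituting into the budget gives P_x·x·(1 + 2) = M.
Demand: x*(P_x,P_y,M) = 1/3·M/P_x and y* = 2/3·M/P_y.
At P_x=13, P_y=2, M=96: x* = 1/3·96/13 = 2.4615, y* = 32.

x* = 2.4615, y* = 32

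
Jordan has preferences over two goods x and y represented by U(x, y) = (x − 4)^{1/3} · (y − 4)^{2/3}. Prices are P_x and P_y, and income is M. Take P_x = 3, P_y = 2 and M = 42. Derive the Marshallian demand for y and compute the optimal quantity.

This is Cobb-Douglas in (x−4, y−4): tangency gives 1/3·P_y·(y−4) = 2/3·P_x·(x−4).
After buying the subsistence bundle (4, 4), a share 1/3 of the remaining income goes to x: x* = 4 + 1/3·(M − 4P_x − 4P_y)/P_x.
Discretionary income = 42 − 4·3 − 4·2 = 22; y* = 4 + 2/3·22/2 = 11.3333.

y* = 11.3333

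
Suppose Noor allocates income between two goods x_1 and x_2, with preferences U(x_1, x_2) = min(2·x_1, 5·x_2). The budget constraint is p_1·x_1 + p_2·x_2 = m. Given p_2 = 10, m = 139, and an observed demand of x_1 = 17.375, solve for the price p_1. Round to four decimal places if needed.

p_1 = 4

Leontief preferences: the optimum is at the kink where x_1/5 = x_2/2, i.e. x_2 = (2/5)·x_1.
Budget: p_1·x_1 + p_2·(2/5)·x_1 = m, so (5·p_1 + 2·p_2)·x_1 = 5·m.
Demand: x_1*(p_1,p_2,m) = 5·m/(5·p_1 + 2·p_2), x_2* = 2·m/(5·p_1 + 2·p_2).
Set x_1* = 17.375 in the demand function and solve for p_1: p_1 = 4.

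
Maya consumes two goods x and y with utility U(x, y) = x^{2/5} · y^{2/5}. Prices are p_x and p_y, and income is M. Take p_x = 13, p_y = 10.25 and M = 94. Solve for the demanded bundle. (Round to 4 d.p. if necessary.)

Tangency: MRS = y/x = p_x/p_y.
Rearranging, p_y·y = p_x·x. Substituting into the budget gives p_x·x·(1 + 1) = M.
Demand: x*(p_x,p_y,M) = 0.5·M/p_x and y* = 0.5·M/p_y.
At p_x=13, p_y=10.25, M=94: x* = 0.5·94/13 = 3.6154, y* = 4.5854.

x* = 3.6154, y* = 4.5854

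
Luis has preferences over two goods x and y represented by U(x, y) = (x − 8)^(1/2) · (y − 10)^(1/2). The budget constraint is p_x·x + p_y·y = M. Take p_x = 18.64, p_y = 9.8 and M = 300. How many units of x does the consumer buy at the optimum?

x* = 9.4185

MRS = (y−10)/(x−8). Tangency with p_x/p_y gives y−10 = (p_x/p_y)·(x−8).
After buying the subsistence bundle (8, 10), a share 0.5 of the remaining income goes to x: x* = 8 + 0.5·(M − 8p_x − 10p_y)/p_x.
Discretionary income = 300 − 8·18.64 − 10·9.8 = 52.88; x* = 8 + 0.5·52.88/18.64 = 9.4185.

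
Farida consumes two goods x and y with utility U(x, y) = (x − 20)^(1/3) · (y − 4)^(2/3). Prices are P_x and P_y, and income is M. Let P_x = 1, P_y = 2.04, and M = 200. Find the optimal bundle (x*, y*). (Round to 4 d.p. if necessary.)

x* = 77.28, y* = 60.1569

This is Cobb-Douglas in (x−20, y−4): tangency gives 1/3·P_y·(y−4) = 2/3·P_x·(x−20).
After buying the subsistence bundle (20, 4), a share 1/3 of the remaining income goes to x: x* = 20 + 1/3·(M − 20P_x − 4P_y)/P_x.
Discretionary income = 200 − 20·1 − 4·2.04 = 171.84; x* = 20 + 1/3·171.84/1 = 77.28; y* = 4 + 2/3·171.84/2.04 = 60.1569.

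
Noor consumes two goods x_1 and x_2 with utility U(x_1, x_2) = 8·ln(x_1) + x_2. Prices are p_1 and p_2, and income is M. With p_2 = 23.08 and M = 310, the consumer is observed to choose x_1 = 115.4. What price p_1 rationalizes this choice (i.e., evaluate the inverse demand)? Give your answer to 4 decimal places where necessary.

p_1 = 1.6

MU_x_1 = 8/x_1, MU_x_2 = 1. Tangency: 8/x_1 = p_1/p_2.
So x_1*(p_1,p_2) = 8·p_2/p_1, independent of income; and x_2* = (M − 8·p_2)/p_2.
Set x_1* = 115.4 in the demand function and solve for p_1: p_1 = 1.6.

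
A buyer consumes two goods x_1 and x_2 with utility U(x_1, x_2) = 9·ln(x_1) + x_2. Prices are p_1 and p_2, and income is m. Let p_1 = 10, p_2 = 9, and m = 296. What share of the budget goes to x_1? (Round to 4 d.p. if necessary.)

share on x_1 = 0.2736

Set MRS = p_1/p_2: (9/x_1)/1 = p_1/p_2.
So x_1*(p_1,p_2) = 9·p_2/p_1, independent of income; and x_2* = (m − 9·p_2)/p_2.
At the given prices: x_1* = 9·9/10 = 8.1, and x_2* = 23.8889.
Expenditure on x_1: 10·8.1 = 81; share = 0.2736.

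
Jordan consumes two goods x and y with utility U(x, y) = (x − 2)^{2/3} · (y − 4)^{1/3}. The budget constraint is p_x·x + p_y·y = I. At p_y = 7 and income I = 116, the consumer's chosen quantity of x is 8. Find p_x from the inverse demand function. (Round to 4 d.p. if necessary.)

Let x' = x−2, y' = y−4. MRS = 2·y'/x' = p_x/p_y.
After buying the subsistence bundle (2, 4), a share 2/3 of the remaining income goes to x: x* = 2 + 2/3·(I − 2p_x − 4p_y)/p_x.
Set x* = 8 in the demand function and solve for p_x: p_x = 8.

p_x = 8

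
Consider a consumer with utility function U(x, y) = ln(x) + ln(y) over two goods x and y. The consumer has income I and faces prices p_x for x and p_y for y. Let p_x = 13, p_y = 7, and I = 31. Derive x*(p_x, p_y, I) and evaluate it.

x* = 1.1923

Tangency: MRS = y/x = p_x/p_y.
So p_y·y = p_x·x; combined with the budget, a share 0.5 of income goes to x.
Demand: x*(p_x,p_y,I) = 0.5·I/p_x and y* = 0.5·I/p_y.
At p_x=13, p_y=7, I=31: x* = 0.5·31/13 = 1.1923.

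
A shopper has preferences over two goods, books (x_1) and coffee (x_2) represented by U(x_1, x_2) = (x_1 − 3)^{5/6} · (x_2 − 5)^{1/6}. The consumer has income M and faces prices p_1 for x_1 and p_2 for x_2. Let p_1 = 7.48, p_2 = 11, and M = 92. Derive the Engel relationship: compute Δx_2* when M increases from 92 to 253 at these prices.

MRS = 5·(x_2−5)/(x_1−3). Tangency with p_1/p_2 gives x_2−5 = (1/5)·(p_1/p_2)·(x_1−3).
After buying the subsistence bundle (3, 5), a share 5/6 of the remaining income goes to x_1: x_1* = 3 + 5/6·(M − 3p_1 − 5p_2)/p_1.
Discretionary income = 92 − 3·7.48 − 5·11 = 14.56; x_2* = 5 + 1/6·14.56/11 = 5.2206.
At M' = 253: x_2* = 7.66. Change: 7.66 − 5.2206 = 2.4394.

Δx_2* = 2.4394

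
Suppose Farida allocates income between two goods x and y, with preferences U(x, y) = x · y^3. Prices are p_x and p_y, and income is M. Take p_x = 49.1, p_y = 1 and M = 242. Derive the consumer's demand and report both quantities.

Tangency: MRS = (1/3)·y/x = p_x/p_y.
So p_y·y = 3·p_x·x; combined with the budget, a share 0.25 of income goes to x.
Demand: x*(p_x,p_y,M) = 0.25·M/p_x and y* = 0.75·M/p_y.
At p_x=49.1, p_y=1, M=242: x* = 0.25·242/49.1 = 1.2322, y* = 181.5.

x* = 1.2322, y* = 181.5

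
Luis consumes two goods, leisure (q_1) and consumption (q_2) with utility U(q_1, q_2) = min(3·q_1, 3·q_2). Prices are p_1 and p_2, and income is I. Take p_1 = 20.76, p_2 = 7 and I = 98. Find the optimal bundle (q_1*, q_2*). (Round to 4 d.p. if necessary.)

q_1* = 3.5303, q_2* = 3.5303

Leontief preferences: the optimum is at the kink where q_1/3 = q_2/3, i.e. q_2 = q_1.
Budget: p_1·q_1 + p_2·q_1 = I, so (3·p_1 + 3·p_2)·q_1 = 3·I.
Demand: q_1*(p_1,p_2,I) = 3·I/(3·p_1 + 3·p_2), q_2* = 3·I/(3·p_1 + 3·p_2).
Here 3·20.76 + 3·7 = 83.28, giving q_1* = 3.5303 and q_2* = 3.5303.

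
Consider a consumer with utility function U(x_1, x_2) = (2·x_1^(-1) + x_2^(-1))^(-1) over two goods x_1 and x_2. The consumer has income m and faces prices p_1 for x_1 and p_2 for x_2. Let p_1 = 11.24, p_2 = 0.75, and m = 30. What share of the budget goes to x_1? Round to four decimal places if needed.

share on x_1 = 0.8456

From the CES first-order condition, 2·(x_2/x_1)^(2) = p_1/p_2.
Solve for the ratio: x_2/x_1 = [(1/2)·p_1/p_2]^(0.5).
With the ratio pinned down, the budget gives x_1* = m/(p_1 + p_2·(x_2/x_1)) and x_2* = (x_2/x_1)·x_1*.
Numerically x_2/x_1 = 2.737395, so x_1* = 30/(11.24 + 0.75·2.737395) = 2.2568 and x_2* = 2.737395·2.2568 = 6.1778.
Expenditure on x_1: 11.24·2.2568 = 25.3666; share = 0.8456.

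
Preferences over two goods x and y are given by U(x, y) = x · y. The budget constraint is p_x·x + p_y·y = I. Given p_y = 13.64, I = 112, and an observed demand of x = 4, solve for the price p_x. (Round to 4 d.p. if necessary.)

p_x = 14

MU_x/MU_y = (y)/(x); tangency sets this equal to p_x/p_y.
Rearranging, p_y·y = p_x·x. Substituting into the budget gives p_x·x·(1 + 1) = I.
Demand: x*(p_x,p_y,I) = 0.5·I/p_x and y* = 0.5·I/p_y.
Set x* = 4 in the demand function and solve for p_x: p_x = 14.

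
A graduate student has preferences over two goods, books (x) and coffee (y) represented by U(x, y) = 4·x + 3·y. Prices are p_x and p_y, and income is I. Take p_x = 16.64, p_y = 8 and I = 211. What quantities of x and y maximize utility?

x* = 0, y* = 26.375

Perfect substitutes: compare marginal utility per dollar. 4/p_x vs 3/p_y → 0.2404 vs 0.375.
y gives more utility per dollar, so spend all income on y: y* = I/p_y, x* = 0.
Numerically: x* = 0, y* = 26.375.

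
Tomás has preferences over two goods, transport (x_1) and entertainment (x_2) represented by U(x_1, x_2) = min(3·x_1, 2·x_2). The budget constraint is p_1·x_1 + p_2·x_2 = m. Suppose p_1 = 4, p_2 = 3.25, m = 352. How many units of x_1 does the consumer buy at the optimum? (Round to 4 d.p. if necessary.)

x_1* = 39.662

With perfect complements, no substitution: consume in ratio x_1:x_2 = 2:3.
Budget: p_1·x_1 + p_2·(3/2)·x_1 = m, so (2·p_1 + 3·p_2)·x_1 = 2·m.
Demand: x_1*(p_1,p_2,m) = 2·m/(2·p_1 + 3·p_2), x_2* = 3·m/(2·p_1 + 3·p_2).
Here 2·4 + 3·3.25 = 17.75, giving x_1* = 39.662.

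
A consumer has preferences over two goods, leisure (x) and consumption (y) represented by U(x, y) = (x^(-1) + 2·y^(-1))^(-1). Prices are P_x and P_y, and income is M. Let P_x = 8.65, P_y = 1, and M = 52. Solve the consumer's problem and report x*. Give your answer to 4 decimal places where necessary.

With the ratio pinned down, the budget gives x* = M/(P_x + P_y·(y/x)) and y* = (y/x)·x*.
Numerically y/x = 4.159327, so x* = 52/(8.65 + 1·4.159327) = 4.0595.

x* = 4.0595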